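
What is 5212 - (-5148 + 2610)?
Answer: 7750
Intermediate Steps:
5212 - (-5148 + 2610) = 5212 - 1*(-2538) = 5212 + 2538 = 7750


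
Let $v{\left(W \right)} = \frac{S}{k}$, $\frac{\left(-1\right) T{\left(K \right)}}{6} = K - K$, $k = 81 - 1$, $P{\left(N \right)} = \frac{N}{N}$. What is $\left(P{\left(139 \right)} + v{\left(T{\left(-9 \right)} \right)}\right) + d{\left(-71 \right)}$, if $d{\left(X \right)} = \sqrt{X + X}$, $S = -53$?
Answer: $\frac{27}{80} + i \sqrt{142} \approx 0.3375 + 11.916 i$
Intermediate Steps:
$P{\left(N \right)} = 1$
$d{\left(X \right)} = \sqrt{2} \sqrt{X}$ ($d{\left(X \right)} = \sqrt{2 X} = \sqrt{2} \sqrt{X}$)
$k = 80$ ($k = 81 - 1 = 80$)
$T{\left(K \right)} = 0$ ($T{\left(K \right)} = - 6 \left(K - K\right) = \left(-6\right) 0 = 0$)
$v{\left(W \right)} = - \frac{53}{80}$
$\left(P{\left(139 \right)} + v{\left(T{\left(-9 \right)} \right)}\right) + d{\left(-71 \right)} = \left(1 - \frac{53}{80}\right) + \sqrt{2} \sqrt{-71} = \frac{27}{80} + \sqrt{2} i \sqrt{71} = \frac{27}{80} + i \sqrt{142}$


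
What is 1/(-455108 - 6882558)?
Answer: -1/7337666 ≈ -1.3628e-7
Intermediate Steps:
1/(-455108 - 6882558) = 1/(-7337666) = -1/7337666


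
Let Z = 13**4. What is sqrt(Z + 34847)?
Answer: 4*sqrt(3963) ≈ 251.81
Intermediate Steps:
Z = 28561
sqrt(Z + 34847) = sqrt(28561 + 34847) = sqrt(63408) = 4*sqrt(3963)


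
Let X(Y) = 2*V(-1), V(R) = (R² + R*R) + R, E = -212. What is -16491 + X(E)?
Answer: -16489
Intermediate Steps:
V(R) = R + 2*R² (V(R) = (R² + R²) + R = 2*R² + R = R + 2*R²)
X(Y) = 2 (X(Y) = 2*(-(1 + 2*(-1))) = 2*(-(1 - 2)) = 2*(-1*(-1)) = 2*1 = 2)
-16491 + X(E) = -16491 + 2 = -16489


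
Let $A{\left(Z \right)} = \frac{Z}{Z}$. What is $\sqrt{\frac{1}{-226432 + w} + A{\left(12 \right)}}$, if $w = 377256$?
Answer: $\frac{5 \sqrt{227480298}}{75412} \approx 1.0$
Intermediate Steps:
$A{\left(Z \right)} = 1$
$\sqrt{\frac{1}{-226432 + w} + A{\left(12 \right)}} = \sqrt{\frac{1}{-226432 + 377256} + 1} = \sqrt{\frac{1}{150824} + 1} = \sqrt{\frac{150825}{150824}} = \frac{5 \sqrt{227480298}}{75412}$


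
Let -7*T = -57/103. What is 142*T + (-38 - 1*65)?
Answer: -66169/721 ≈ -91.774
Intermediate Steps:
T = 57/721 (T = -(-57)/(7*103) = -1/7*(-57/103) = 57/721 ≈ 0.079057)
142*T + (-38 - 1*65) = 142*(57/721) + (-38 - 1*65) = 8094/721 + (-38 - 65) = 8094/721 - 103 = -66169/721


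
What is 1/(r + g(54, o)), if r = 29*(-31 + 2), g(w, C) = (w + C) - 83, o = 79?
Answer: -1/791 ≈ -0.0012642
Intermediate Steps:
g(w, C) = -83 + C + w (g(w, C) = (C + w) - 83 = -83 + C + w)
r = -841 (r = 29*(-29) = -841)
1/(r + g(54, o)) = 1/(-841 + (-83 + 79 + 54)) = 1/(-841 + 50) = 1/(-791) = -1/791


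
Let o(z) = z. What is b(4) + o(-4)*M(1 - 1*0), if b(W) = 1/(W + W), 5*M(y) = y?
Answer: -27/40 ≈ -0.67500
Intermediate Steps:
M(y) = y/5
b(W) = 1/(2*W)
b(4) + o(-4)*M(1 - 1*0) = (½)/4 - 4*(1 - 1*0)/5 = (½)*(¼) - 4*(1 + 0)/5 = ⅛ - 4/5 = ⅛ - 4*⅕ = ⅛ - ⅘ = -27/40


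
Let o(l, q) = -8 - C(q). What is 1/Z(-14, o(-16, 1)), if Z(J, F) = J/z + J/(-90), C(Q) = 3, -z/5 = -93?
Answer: 279/35 ≈ 7.9714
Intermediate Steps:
z = 465 (z = -5*(-93) = 465)
o(l, q) = -11 (o(l, q) = -8 - 1*3 = -8 - 3 = -11)
Z(J, F) = -5*J/558 (Z(J, F) = J/465 + J/(-90) = J*(1/465) + J*(-1/90) = J/465 - J/90 = -5*J/558)
1/Z(-14, o(-16, 1)) = 1/(-5/558*(-14)) = 1/(35/279) = 279/35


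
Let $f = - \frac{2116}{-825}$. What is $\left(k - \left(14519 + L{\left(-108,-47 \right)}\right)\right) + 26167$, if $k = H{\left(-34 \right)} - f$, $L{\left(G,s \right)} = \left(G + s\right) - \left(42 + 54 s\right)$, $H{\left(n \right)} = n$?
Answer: $\frac{7648109}{825} \approx 9270.4$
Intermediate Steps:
$f = \frac{2116}{825}$ ($f = \left(-2116\right) \left(- \frac{1}{825}\right) = \frac{2116}{825} \approx 2.5648$)
$L{\left(G,s \right)} = -42 + G - 53 s$ ($L{\left(G,s \right)} = \left(G + s\right) - \left(42 + 54 s\right) = -42 + G - 53 s$)
$k = - \frac{30166}{825}$ ($k = -34 - \frac{2116}{825} = - \frac{30166}{825} \approx -36.565$)
$\left(k - \left(14519 + L{\left(-108,-47 \right)}\right)\right) + 26167 = \left(- \frac{30166}{825} - \left(14369 + 2491\right)\right) + 26167 = \left(- \frac{30166}{825} - 16860\right) + 26167 = - \frac{13939666}{825} + 26167 = \frac{7648109}{825}$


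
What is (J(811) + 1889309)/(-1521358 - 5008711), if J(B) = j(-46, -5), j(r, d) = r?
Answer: -1889263/6530069 ≈ -0.28932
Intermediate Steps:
J(B) = -46
(J(811) + 1889309)/(-1521358 - 5008711) = (-46 + 1889309)/(-1521358 - 5008711) = 1889263/(-6530069) = 1889263*(-1/6530069) = -1889263/6530069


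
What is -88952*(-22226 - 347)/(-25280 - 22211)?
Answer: -2007913496/47491 ≈ -42280.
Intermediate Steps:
-88952*(-22226 - 347)/(-25280 - 22211) = -88952/((-47491/(-22573))) = -88952/((-47491*(-1/22573))) = -88952/47491/22573 = -88952*22573/47491 = -2007913496/47491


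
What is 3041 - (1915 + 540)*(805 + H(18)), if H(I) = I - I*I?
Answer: -1222004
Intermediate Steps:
H(I) = I - I²
3041 - (1915 + 540)*(805 + H(18)) = 3041 - (1915 + 540)*(805 + 18*(1 - 1*18)) = 3041 - 2455*(805 + 18*(1 - 18)) = 3041 - 2455*(805 + 18*(-17)) = 3041 - 2455*(805 - 306) = 3041 - 2455*499 = 3041 - 1*1225045 = 3041 - 1225045 = -1222004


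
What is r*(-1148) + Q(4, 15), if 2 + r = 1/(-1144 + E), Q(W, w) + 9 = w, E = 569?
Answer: 1324798/575 ≈ 2304.0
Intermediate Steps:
Q(W, w) = -9 + w
r = -1151/575 (r = -2 + 1/(-1144 + 569) = -2 + 1/(-575) = -2 - 1/575 = -1151/575 ≈ -2.0017)
r*(-1148) + Q(4, 15) = -1151/575*(-1148) + (-9 + 15) = 1321348/575 + 6 = 1324798/575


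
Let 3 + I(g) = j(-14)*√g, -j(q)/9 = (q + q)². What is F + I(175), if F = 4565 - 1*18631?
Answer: -14069 - 35280*√7 ≈ -1.0741e+5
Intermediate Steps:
j(q) = -36*q² (j(q) = -9*(q + q)² = -9*4*q² = -36*q²)
F = -14066 (F = 4565 - 18631 = -14066)
I(g) = -3 - 7056*√g (I(g) = -3 + (-36*(-14)²)*√g = -3 + (-36*196)*√g = -3 - 7056*√g)
F + I(175) = -14066 + (-3 - 35280*√7) = -14069 - 35280*√7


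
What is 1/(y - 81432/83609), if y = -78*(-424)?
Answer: 83609/2765035416 ≈ 3.0238e-5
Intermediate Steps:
y = 33072
1/(y - 81432/83609) = 1/(33072 - 81432/83609) = 1/(2765035416/83609) = 83609/2765035416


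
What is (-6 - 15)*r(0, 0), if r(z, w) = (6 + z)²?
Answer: -756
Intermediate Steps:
(-6 - 15)*r(0, 0) = (-6 - 15)*(6 + 0)² = -21*6² = -21*36 = -756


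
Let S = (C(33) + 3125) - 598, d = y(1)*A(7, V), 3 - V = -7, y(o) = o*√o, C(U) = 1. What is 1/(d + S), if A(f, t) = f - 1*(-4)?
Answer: 1/2539 ≈ 0.00039386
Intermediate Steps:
y(o) = o^(3/2)
V = 10 (V = 3 - 1*(-7) = 3 + 7 = 10)
A(f, t) = 4 + f (A(f, t) = f + 4 = 4 + f)
d = 11 (d = 1^(3/2)*(4 + 7) = 1*11 = 11)
S = 2528 (S = (1 + 3125) - 598 = 3126 - 598 = 2528)
1/(d + S) = 1/(11 + 2528) = 1/2539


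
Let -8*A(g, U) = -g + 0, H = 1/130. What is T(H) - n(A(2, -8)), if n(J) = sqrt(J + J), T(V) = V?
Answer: 1/130 - sqrt(2)/2 ≈ -0.69941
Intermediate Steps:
H = 1/130 ≈ 0.0076923
A(g, U) = g/8 (A(g, U) = -(-g + 0)/8 = -(-1)*g/8 = g/8)
n(J) = sqrt(2)*sqrt(J) (n(J) = sqrt(2*J) = sqrt(2)*sqrt(J))
T(H) - n(A(2, -8)) = 1/130 - sqrt(2)*sqrt((1/8)*2) = 1/130 - sqrt(2)*sqrt(1/4) = 1/130 - sqrt(2)/2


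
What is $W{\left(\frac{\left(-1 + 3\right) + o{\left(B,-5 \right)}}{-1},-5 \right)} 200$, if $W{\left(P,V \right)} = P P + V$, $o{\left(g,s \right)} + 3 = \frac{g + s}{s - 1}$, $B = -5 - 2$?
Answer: $-800$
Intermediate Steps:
$B = -7$ ($B = -5 - 2 = -7$)
$o{\left(g,s \right)} = -3 + \frac{g + s}{-1 + s}$ ($o{\left(g,s \right)} = -3 + \frac{g + s}{s - 1} = -3 + \frac{g + s}{-1 + s}$)
$W{\left(P,V \right)} = V + P^{2}$ ($W{\left(P,V \right)} = P^{2} + V = V + P^{2}$)
$W{\left(\frac{\left(-1 + 3\right) + o{\left(B,-5 \right)}}{-1},-5 \right)} 200 = \left(-5 + \left(\frac{\left(-1 + 3\right) + \frac{3 - 7 - -10}{-1 - 5}}{-1}\right)^{2}\right) 200 = \left(-5 + \left(\left(2 + \frac{3 - 7 + 10}{-6}\right) \left(-1\right)\right)^{2}\right) 200 = \left(-5 + \left(\left(2 - 1\right) \left(-1\right)\right)^{2}\right) 200 = \left(-5 + \left(1 \left(-1\right)\right)^{2}\right) 200 = \left(-5 + \left(-1\right)^{2}\right) 200 = \left(-5 + 1\right) 200 = \left(-4\right) 200 = -800$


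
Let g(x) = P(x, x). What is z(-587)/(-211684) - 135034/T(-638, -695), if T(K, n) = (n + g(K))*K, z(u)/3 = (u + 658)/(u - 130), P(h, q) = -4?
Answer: -310530579131/1025560080996 ≈ -0.30279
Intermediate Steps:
g(x) = -4
z(u) = 3*(658 + u)/(-130 + u) (z(u) = 3*((u + 658)/(u - 130)) = 3*((658 + u)/(-130 + u)) = 3*(658 + u)/(-130 + u))
T(K, n) = K*(-4 + n) (T(K, n) = (n - 4)*K = (-4 + n)*K = K*(-4 + n))
z(-587)/(-211684) - 135034/T(-638, -695) = (3*(658 - 587)/(-130 - 587))/(-211684) - 135034*(-1/(638*(-4 - 695))) = (3*71/(-717))*(-1/211684) - 135034/((-638*(-699))) = (3*(-1/717)*71)*(-1/211684) - 135034/445962 = -71/239*(-1/211684) - 135034*1/445962 = 71/50592476 - 67517/222981 = -310530579131/1025560080996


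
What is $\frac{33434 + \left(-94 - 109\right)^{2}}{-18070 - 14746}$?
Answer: $- \frac{74643}{32816} \approx -2.2746$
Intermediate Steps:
$\frac{33434 + \left(-94 - 109\right)^{2}}{-18070 - 14746} = \frac{33434 + \left(-203\right)^{2}}{-32816} = \left(33434 + 41209\right) \left(- \frac{1}{32816}\right) = 74643 \left(- \frac{1}{32816}\right) = - \frac{74643}{32816}$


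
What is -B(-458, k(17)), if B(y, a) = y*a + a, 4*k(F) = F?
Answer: 7769/4 ≈ 1942.3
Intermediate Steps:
k(F) = F/4
B(y, a) = a + a*y (B(y, a) = a*y + a = a + a*y)
-B(-458, k(17)) = -(1/4)*17*(1 - 458) = -17*(-457)/4 = -1*(-7769/4) = 7769/4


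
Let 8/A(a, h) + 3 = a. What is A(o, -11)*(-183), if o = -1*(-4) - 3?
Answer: 732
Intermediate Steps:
o = 1 (o = 4 - 3 = 1)
A(a, h) = 8/(-3 + a)
A(o, -11)*(-183) = (8/(-3 + 1))*(-183) = (8/(-2))*(-183) = (8*(-1/2))*(-183) = -4*(-183) = 732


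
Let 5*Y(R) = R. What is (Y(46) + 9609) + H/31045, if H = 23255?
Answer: 298620274/31045 ≈ 9619.0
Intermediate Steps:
Y(R) = R/5
(Y(46) + 9609) + H/31045 = ((⅕)*46 + 9609) + 23255/31045 = (46/5 + 9609) + 23255*(1/31045) = 48091/5 + 4651/6209 = 298620274/31045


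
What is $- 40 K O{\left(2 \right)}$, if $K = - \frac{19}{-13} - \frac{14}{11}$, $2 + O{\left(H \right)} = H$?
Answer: $0$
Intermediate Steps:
$O{\left(H \right)} = -2 + H$
$K = \frac{27}{143}$ ($K = \left(-19\right) \left(- \frac{1}{13}\right) - \frac{14}{11} = \frac{19}{13} - \frac{14}{11} = \frac{27}{143} \approx 0.18881$)
$- 40 K O{\left(2 \right)} = \left(-40\right) \frac{27}{143} \left(-2 + 2\right) = \left(- \frac{1080}{143}\right) 0 = 0$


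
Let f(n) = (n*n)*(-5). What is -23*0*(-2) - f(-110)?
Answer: 60500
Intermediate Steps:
f(n) = -5*n² (f(n) = n²*(-5) = -5*n²)
-23*0*(-2) - f(-110) = -23*0*(-2) - (-5)*(-110)² = 0*(-2) - (-5)*12100 = 0 - 1*(-60500) = 0 + 60500 = 60500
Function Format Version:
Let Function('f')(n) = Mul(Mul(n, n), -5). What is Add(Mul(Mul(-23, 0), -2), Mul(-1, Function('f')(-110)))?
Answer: 60500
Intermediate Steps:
Function('f')(n) = Mul(-5, Pow(n, 2)) (Function('f')(n) = Mul(Pow(n, 2), -5) = Mul(-5, Pow(n, 2)))
Add(Mul(Mul(-23, 0), -2), Mul(-1, Function('f')(-110))) = Add(Mul(Mul(-23, 0), -2), Mul(-1, Mul(-5, Pow(-110, 2)))) = Add(Mul(0, -2), Mul(-1, Mul(-5, 12100))) = Add(0, Mul(-1, -60500)) = Add(0, 60500) = 60500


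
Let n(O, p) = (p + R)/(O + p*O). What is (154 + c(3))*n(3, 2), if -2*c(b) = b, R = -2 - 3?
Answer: -305/6 ≈ -50.833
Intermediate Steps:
R = -5
c(b) = -b/2
n(O, p) = (-5 + p)/(O + O*p) (n(O, p) = (p - 5)/(O + p*O) = (-5 + p)/(O + O*p))
(154 + c(3))*n(3, 2) = (154 - ½*3)*((-5 + 2)/(3*(1 + 2))) = (154 - 3/2)*((⅓)*(-3)/3) = 305*((⅓)*(⅓)*(-3))/2 = (305/2)*(-⅓) = -305/6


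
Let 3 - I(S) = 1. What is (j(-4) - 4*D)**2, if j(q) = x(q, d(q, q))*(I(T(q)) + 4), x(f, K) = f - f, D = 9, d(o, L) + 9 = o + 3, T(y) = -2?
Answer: 1296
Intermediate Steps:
d(o, L) = -6 + o (d(o, L) = -9 + (o + 3) = -9 + (3 + o) = -6 + o)
x(f, K) = 0
I(S) = 2 (I(S) = 3 - 1*1 = 3 - 1 = 2)
j(q) = 0 (j(q) = 0*(2 + 4) = 0*6 = 0)
(j(-4) - 4*D)**2 = (0 - 4*9)**2 = (0 - 36)**2 = (-36)**2 = 1296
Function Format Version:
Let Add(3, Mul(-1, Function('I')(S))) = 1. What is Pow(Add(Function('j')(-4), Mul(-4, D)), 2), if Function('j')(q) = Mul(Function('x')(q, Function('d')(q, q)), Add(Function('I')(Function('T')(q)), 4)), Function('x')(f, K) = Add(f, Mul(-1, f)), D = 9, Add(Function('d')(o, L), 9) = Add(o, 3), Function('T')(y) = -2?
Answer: 1296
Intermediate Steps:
Function('d')(o, L) = Add(-6, o) (Function('d')(o, L) = Add(-9, Add(o, 3)) = Add(-9, Add(3, o)) = Add(-6, o))
Function('x')(f, K) = 0
Function('I')(S) = 2 (Function('I')(S) = Add(3, Mul(-1, 1)) = Add(3, -1) = 2)
Function('j')(q) = 0 (Function('j')(q) = Mul(0, Add(2, 4)) = Mul(0, 6) = 0)
Pow(Add(Function('j')(-4), Mul(-4, D)), 2) = Pow(Add(0, Mul(-4, 9)), 2) = Pow(Add(0, -36), 2) = Pow(-36, 2) = 1296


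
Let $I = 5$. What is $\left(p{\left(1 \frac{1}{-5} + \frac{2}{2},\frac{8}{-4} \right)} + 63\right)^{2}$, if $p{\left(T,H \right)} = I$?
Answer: $4624$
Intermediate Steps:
$p{\left(T,H \right)} = 5$
$\left(p{\left(1 \frac{1}{-5} + \frac{2}{2},\frac{8}{-4} \right)} + 63\right)^{2} = \left(5 + 63\right)^{2} = 68^{2} = 4624$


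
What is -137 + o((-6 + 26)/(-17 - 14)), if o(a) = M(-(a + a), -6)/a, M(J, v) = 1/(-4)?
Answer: -10929/80 ≈ -136.61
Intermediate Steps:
M(J, v) = -1/4
o(a) = -1/(4*a)
-137 + o((-6 + 26)/(-17 - 14)) = -137 - (-17 - 14)/(-6 + 26)/4 = -137 - 1/(4*(20/(-31))) = -137 - 1/(4*(20*(-1/31))) = -137 - 1/(4*(-20/31)) = -137 - 1/4*(-31/20) = -137 + 31/80 = -10929/80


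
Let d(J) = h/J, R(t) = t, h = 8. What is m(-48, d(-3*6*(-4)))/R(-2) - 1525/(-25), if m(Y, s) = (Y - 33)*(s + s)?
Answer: 70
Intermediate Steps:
d(J) = 8/J
m(Y, s) = 2*s*(-33 + Y) (m(Y, s) = (-33 + Y)*(2*s) = 2*s*(-33 + Y))
m(-48, d(-3*6*(-4)))/R(-2) - 1525/(-25) = (2*(8/((-3*6*(-4))))*(-33 - 48))/(-2) - 1525/(-25) = (2*(8/((-18*(-4))))*(-81))*(-1/2) - 1525*(-1/25) = (2*(8/72)*(-81))*(-1/2) + 61 = (2*(8*(1/72))*(-81))*(-1/2) + 61 = (2*(1/9)*(-81))*(-1/2) + 61 = -18*(-1/2) + 61 = 9 + 61 = 70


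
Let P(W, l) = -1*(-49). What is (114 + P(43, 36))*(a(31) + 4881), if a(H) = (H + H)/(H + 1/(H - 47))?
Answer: 393985181/495 ≈ 7.9593e+5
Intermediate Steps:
a(H) = 2*H/(H + 1/(-47 + H)) (a(H) = (2*H)/(H + 1/(-47 + H)) = 2*H/(H + 1/(-47 + H)))
P(W, l) = 49
(114 + P(43, 36))*(a(31) + 4881) = (114 + 49)*(2*31*(-47 + 31)/(1 + 31² - 47*31) + 4881) = 163*(2*31*(-16)/(1 + 961 - 1457) + 4881) = 163*(2*31*(-16)/(-495) + 4881) = 163*(2*31*(-1/495)*(-16) + 4881) = 163*(992/495 + 4881) = 163*(2417087/495) = 393985181/495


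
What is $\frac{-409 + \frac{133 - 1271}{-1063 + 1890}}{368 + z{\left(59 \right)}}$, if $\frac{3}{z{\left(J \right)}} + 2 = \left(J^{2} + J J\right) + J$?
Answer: $- \frac{2382115239}{2136136865} \approx -1.1152$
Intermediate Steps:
$z{\left(J \right)} = \frac{3}{-2 + J + 2 J^{2}}$ ($z{\left(J \right)} = \frac{3}{-2 + \left(\left(J^{2} + J J\right) + J\right)} = \frac{3}{-2 + \left(\left(J^{2} + J^{2}\right) + J\right)} = \frac{3}{-2 + \left(2 J^{2} + J\right)} = \frac{3}{-2 + \left(J + 2 J^{2}\right)} = \frac{3}{-2 + J + 2 J^{2}}$)
$\frac{-409 + \frac{133 - 1271}{-1063 + 1890}}{368 + z{\left(59 \right)}} = \frac{-409 + \frac{133 - 1271}{-1063 + 1890}}{368 + \frac{3}{-2 + 59 + 2 \cdot 59^{2}}} = \frac{-409 - \frac{1138}{827}}{368 + \frac{3}{-2 + 59 + 2 \cdot 3481}} = \frac{-409 - \frac{1138}{827}}{368 + \frac{3}{-2 + 59 + 6962}} = \frac{-409 - \frac{1138}{827}}{368 + \frac{3}{7019}} = - \frac{339381}{827 \left(368 + 3 \cdot \frac{1}{7019}\right)} = - \frac{339381}{827 \left(368 + \frac{3}{7019}\right)} = - \frac{339381}{827 \cdot \frac{2582995}{7019}} = \left(- \frac{339381}{827}\right) \frac{7019}{2582995} = - \frac{2382115239}{2136136865}$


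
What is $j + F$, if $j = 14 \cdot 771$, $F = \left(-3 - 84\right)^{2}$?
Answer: $18363$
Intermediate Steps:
$F = 7569$ ($F = \left(-87\right)^{2} = 7569$)
$j = 10794$
$j + F = 10794 + 7569 = 18363$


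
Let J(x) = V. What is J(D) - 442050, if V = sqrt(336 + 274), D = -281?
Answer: -442050 + sqrt(610) ≈ -4.4203e+5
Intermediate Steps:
V = sqrt(610) ≈ 24.698
J(x) = sqrt(610)
J(D) - 442050 = sqrt(610) - 442050 = -442050 + sqrt(610)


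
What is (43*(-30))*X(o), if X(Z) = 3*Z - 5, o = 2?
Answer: -1290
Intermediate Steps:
X(Z) = -5 + 3*Z
(43*(-30))*X(o) = (43*(-30))*(-5 + 3*2) = -1290*(-5 + 6) = -1290*1 = -1290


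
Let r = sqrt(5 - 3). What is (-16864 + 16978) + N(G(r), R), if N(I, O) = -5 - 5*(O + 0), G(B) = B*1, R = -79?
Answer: 504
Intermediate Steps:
r = sqrt(2) ≈ 1.4142
G(B) = B
N(I, O) = -5 - 5*O
(-16864 + 16978) + N(G(r), R) = (-16864 + 16978) + (-5 - 5*(-79)) = 114 + (-5 + 395) = 114 + 390 = 504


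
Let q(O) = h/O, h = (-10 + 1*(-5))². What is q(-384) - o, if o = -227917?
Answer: 29173301/128 ≈ 2.2792e+5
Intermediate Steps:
h = 225 (h = (-10 - 5)² = (-15)² = 225)
q(O) = 225/O
q(-384) - o = 225/(-384) - 1*(-227917) = 225*(-1/384) + 227917 = -75/128 + 227917 = 29173301/128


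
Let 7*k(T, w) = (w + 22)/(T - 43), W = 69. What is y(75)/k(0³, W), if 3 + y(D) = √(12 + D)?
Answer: 129/13 - 43*√87/13 ≈ -20.929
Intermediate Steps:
y(D) = -3 + √(12 + D)
k(T, w) = (22 + w)/(7*(-43 + T)) (k(T, w) = ((w + 22)/(T - 43))/7 = ((22 + w)/(-43 + T))/7 = (22 + w)/(7*(-43 + T)))
y(75)/k(0³, W) = (-3 + √(12 + 75))/(((22 + 69)/(7*(-43 + 0³)))) = (-3 + √87)/(((⅐)*91/(-43 + 0))) = (-3 + √87)/(((⅐)*91/(-43))) = (-3 + √87)/(((⅐)*(-1/43)*91)) = (-3 + √87)/(-13/43) = (-3 + √87)*(-43/13) = 129/13 - 43*√87/13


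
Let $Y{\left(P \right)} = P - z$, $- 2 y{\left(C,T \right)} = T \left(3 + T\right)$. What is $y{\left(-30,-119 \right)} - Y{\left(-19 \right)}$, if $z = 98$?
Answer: $-6785$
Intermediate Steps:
$y{\left(C,T \right)} = - \frac{T \left(3 + T\right)}{2}$
$Y{\left(P \right)} = -98 + P$ ($Y{\left(P \right)} = P - 98 = -98 + P$)
$y{\left(-30,-119 \right)} - Y{\left(-19 \right)} = \left(- \frac{1}{2}\right) \left(-119\right) \left(3 - 119\right) - \left(-98 - 19\right) = \left(- \frac{1}{2}\right) \left(-119\right) \left(-116\right) - -117 = -6902 + 117 = -6785$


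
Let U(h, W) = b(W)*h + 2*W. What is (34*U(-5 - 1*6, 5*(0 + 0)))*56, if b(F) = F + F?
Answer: 0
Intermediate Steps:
b(F) = 2*F
U(h, W) = 2*W + 2*W*h (U(h, W) = (2*W)*h + 2*W = 2*W*h + 2*W = 2*W + 2*W*h)
(34*U(-5 - 1*6, 5*(0 + 0)))*56 = (34*(2*(5*(0 + 0))*(1 + (-5 - 1*6))))*56 = (34*(2*(5*0)*(1 + (-5 - 6))))*56 = (34*(2*0*(1 - 11)))*56 = (34*(2*0*(-10)))*56 = (34*0)*56 = 0*56 = 0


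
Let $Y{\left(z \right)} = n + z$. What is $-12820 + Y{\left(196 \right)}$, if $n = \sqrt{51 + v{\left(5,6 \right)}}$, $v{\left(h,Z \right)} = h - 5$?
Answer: $-12624 + \sqrt{51} \approx -12617.0$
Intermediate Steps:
$v{\left(h,Z \right)} = -5 + h$
$n = \sqrt{51}$ ($n = \sqrt{51 + \left(-5 + 5\right)} = \sqrt{51 + 0} = \sqrt{51} \approx 7.1414$)
$Y{\left(z \right)} = z + \sqrt{51}$ ($Y{\left(z \right)} = \sqrt{51} + z = z + \sqrt{51}$)
$-12820 + Y{\left(196 \right)} = -12820 + \left(196 + \sqrt{51}\right) = -12624 + \sqrt{51}$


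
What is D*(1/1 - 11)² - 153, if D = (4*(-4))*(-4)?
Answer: 6247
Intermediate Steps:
D = 64 (D = -16*(-4) = 64)
D*(1/1 - 11)² - 153 = 64*(1/1 - 11)² - 153 = 64*(1 - 11)² - 153 = 64*(-10)² - 153 = 64*100 - 153 = 6400 - 153 = 6247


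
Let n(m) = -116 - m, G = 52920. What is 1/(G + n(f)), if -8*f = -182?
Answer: 4/211125 ≈ 1.8946e-5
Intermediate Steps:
f = 91/4 (f = -1/8*(-182) = 91/4 ≈ 22.750)
1/(G + n(f)) = 1/(52920 + (-116 - 1*91/4)) = 1/(52920 + (-116 - 91/4)) = 1/(52920 - 555/4) = 1/(211125/4) = 4/211125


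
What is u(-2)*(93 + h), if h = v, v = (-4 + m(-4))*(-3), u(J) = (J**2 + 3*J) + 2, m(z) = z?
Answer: 0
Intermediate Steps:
u(J) = 2 + J**2 + 3*J
v = 24 (v = (-4 - 4)*(-3) = -8*(-3) = 24)
h = 24
u(-2)*(93 + h) = (2 + (-2)**2 + 3*(-2))*(93 + 24) = (2 + 4 - 6)*117 = 0*117 = 0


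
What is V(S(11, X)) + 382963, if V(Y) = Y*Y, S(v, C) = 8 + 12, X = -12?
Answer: 383363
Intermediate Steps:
S(v, C) = 20
V(Y) = Y**2
V(S(11, X)) + 382963 = 20**2 + 382963 = 400 + 382963 = 383363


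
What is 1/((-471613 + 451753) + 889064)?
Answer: 1/869204 ≈ 1.1505e-6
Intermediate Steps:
1/((-471613 + 451753) + 889064) = 1/(-19860 + 889064) = 1/869204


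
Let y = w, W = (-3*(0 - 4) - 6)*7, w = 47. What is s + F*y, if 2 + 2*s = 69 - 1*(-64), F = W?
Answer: 4079/2 ≈ 2039.5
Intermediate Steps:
W = 42 (W = (-3*(-4) - 6)*7 = (12 - 6)*7 = 6*7 = 42)
F = 42
y = 47
s = 131/2 (s = -1 + (69 - 1*(-64))/2 = -1 + (69 + 64)/2 = -1 + (½)*133 = -1 + 133/2 = 131/2 ≈ 65.500)
s + F*y = 131/2 + 42*47 = 131/2 + 1974 = 4079/2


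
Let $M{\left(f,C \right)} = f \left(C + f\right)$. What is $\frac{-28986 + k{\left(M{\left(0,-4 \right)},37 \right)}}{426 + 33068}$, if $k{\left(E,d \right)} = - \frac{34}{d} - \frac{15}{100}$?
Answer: $- \frac{21450431}{24785560} \approx -0.86544$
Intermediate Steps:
$k{\left(E,d \right)} = - \frac{3}{20} - \frac{34}{d}$ ($k{\left(E,d \right)} = - \frac{34}{d} - \frac{3}{20} = - \frac{3}{20} - \frac{34}{d}$)
$\frac{-28986 + k{\left(M{\left(0,-4 \right)},37 \right)}}{426 + 33068} = \frac{-28986 - \left(\frac{3}{20} + \frac{34}{37}\right)}{426 + 33068} = \frac{-28986 - \frac{791}{740}}{33494} = \left(-28986 - \frac{791}{740}\right) \frac{1}{33494} = \left(- \frac{21450431}{740}\right) \frac{1}{33494} = - \frac{21450431}{24785560}$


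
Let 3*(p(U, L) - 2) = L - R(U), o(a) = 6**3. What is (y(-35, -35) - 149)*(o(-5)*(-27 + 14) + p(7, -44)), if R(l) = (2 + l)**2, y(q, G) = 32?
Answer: 333177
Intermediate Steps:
o(a) = 216
p(U, L) = 2 - (2 + U)**2/3 + L/3 (p(U, L) = 2 + (L - (2 + U)**2)/3 = 2 + (-(2 + U)**2/3 + L/3) = 2 - (2 + U)**2/3 + L/3)
(y(-35, -35) - 149)*(o(-5)*(-27 + 14) + p(7, -44)) = (32 - 149)*(216*(-27 + 14) + (2 - (2 + 7)**2/3 + (1/3)*(-44))) = -117*(216*(-13) + (2 - 1/3*9**2 - 44/3)) = -117*(-2808 + (2 - 1/3*81 - 44/3)) = -117*(-2808 + (2 - 27 - 44/3)) = -117*(-2808 - 119/3) = -117*(-8543/3) = 333177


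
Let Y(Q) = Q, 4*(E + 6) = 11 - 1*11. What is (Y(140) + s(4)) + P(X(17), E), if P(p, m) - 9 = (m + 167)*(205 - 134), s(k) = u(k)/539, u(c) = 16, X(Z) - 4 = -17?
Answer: 6241636/539 ≈ 11580.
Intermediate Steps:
X(Z) = -13 (X(Z) = 4 - 17 = -13)
E = -6 (E = -6 + (11 - 1*11)/4 = -6 + (11 - 11)/4 = -6 + (¼)*0 = -6 + 0 = -6)
s(k) = 16/539
P(p, m) = 11866 + 71*m (P(p, m) = 9 + (m + 167)*(205 - 134) = 9 + (167 + m)*71 = 9 + (11857 + 71*m) = 11866 + 71*m)
(Y(140) + s(4)) + P(X(17), E) = (140 + 16/539) + (11866 + 71*(-6)) = 75476/539 + (11866 - 426) = 75476/539 + 11440 = 6241636/539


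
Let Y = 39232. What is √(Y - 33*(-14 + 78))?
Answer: 16*√145 ≈ 192.67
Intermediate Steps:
√(Y - 33*(-14 + 78)) = √(39232 - 33*(-14 + 78)) = √(39232 - 33*64) = √(39232 - 2112) = √37120 = 16*√145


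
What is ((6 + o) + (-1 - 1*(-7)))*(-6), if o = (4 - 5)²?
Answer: -78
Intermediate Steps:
o = 1 (o = (-1)² = 1)
((6 + o) + (-1 - 1*(-7)))*(-6) = ((6 + 1) + (-1 - 1*(-7)))*(-6) = (7 + (-1 + 7))*(-6) = (7 + 6)*(-6) = 13*(-6) = -78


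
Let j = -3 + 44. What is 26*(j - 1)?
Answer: 1040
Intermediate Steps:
j = 41
26*(j - 1) = 26*(41 - 1) = 26*40 = 1040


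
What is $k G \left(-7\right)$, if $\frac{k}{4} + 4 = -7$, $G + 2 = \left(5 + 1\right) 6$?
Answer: $10472$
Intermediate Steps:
$G = 34$ ($G = -2 + \left(5 + 1\right) 6 = -2 + 6 \cdot 6 = -2 + 36 = 34$)
$k = -44$ ($k = -16 + 4 \left(-7\right) = -16 - 28 = -44$)
$k G \left(-7\right) = \left(-44\right) 34 \left(-7\right) = \left(-1496\right) \left(-7\right) = 10472$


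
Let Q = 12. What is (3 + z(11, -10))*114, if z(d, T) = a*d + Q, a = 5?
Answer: 7980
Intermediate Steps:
z(d, T) = 12 + 5*d (z(d, T) = 5*d + 12 = 12 + 5*d)
(3 + z(11, -10))*114 = (3 + (12 + 5*11))*114 = (3 + (12 + 55))*114 = (3 + 67)*114 = 70*114 = 7980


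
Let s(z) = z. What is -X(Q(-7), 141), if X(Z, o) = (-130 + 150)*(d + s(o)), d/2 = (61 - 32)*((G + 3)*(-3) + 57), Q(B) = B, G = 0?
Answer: -58500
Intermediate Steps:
d = 2784 (d = 2*((61 - 32)*((0 + 3)*(-3) + 57)) = 2*(29*(3*(-3) + 57)) = 2*(29*(-9 + 57)) = 2*(29*48) = 2*1392 = 2784)
X(Z, o) = 55680 + 20*o (X(Z, o) = (-130 + 150)*(2784 + o) = 20*(2784 + o) = 55680 + 20*o)
-X(Q(-7), 141) = -(55680 + 20*141) = -(55680 + 2820) = -1*58500 = -58500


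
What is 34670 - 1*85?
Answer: 34585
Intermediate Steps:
34670 - 1*85 = 34670 - 85 = 34585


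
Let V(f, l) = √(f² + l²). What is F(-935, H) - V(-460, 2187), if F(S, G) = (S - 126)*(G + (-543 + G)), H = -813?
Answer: 2301309 - √4994569 ≈ 2.2991e+6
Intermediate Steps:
F(S, G) = (-543 + 2*G)*(-126 + S) (F(S, G) = (-126 + S)*(-543 + 2*G) = (-543 + 2*G)*(-126 + S))
F(-935, H) - V(-460, 2187) = (68418 - 543*(-935) - 252*(-813) + 2*(-813)*(-935)) - √((-460)² + 2187²) = (68418 + 507705 + 204876 + 1520310) - √(211600 + 4782969) = 2301309 - √4994569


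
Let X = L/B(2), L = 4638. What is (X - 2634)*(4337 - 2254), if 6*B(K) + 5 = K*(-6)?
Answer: -151238298/17 ≈ -8.8964e+6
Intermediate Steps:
B(K) = -⅚ - K (B(K) = -⅚ + (K*(-6))/6 = -⅚ + (-6*K)/6 = -⅚ - K)
X = -27828/17 (X = 4638/(-⅚ - 1*2) = 4638/(-⅚ - 2) = 4638/(-17/6) = 4638*(-6/17) = -27828/17 ≈ -1636.9)
(X - 2634)*(4337 - 2254) = (-27828/17 - 2634)*(4337 - 2254) = -72606/17*2083 = -151238298/17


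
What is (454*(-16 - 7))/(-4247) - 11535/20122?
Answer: 161124779/85458134 ≈ 1.8854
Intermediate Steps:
(454*(-16 - 7))/(-4247) - 11535/20122 = (454*(-23))*(-1/4247) - 11535*1/20122 = -10442*(-1/4247) - 11535/20122 = 10442/4247 - 11535/20122 = 161124779/85458134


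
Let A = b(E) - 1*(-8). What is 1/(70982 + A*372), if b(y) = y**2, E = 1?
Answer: 1/74330 ≈ 1.3454e-5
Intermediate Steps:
A = 9 (A = 1**2 - 1*(-8) = 1 + 8 = 9)
1/(70982 + A*372) = 1/(70982 + 9*372) = 1/(70982 + 3348) = 1/74330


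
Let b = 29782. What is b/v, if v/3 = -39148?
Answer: -14891/58722 ≈ -0.25358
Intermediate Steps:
v = -117444 (v = 3*(-39148) = -117444)
b/v = 29782/(-117444) = 29782*(-1/117444) = -14891/58722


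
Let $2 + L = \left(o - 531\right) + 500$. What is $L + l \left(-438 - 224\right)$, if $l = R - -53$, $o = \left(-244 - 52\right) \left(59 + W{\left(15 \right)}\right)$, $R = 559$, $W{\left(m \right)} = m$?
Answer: $-427081$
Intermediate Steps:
$o = -21904$ ($o = \left(-244 - 52\right) \left(59 + 15\right) = \left(-296\right) 74 = -21904$)
$l = 612$ ($l = 559 - -53 = 559 + 53 = 612$)
$L = -21937$ ($L = -2 + \left(\left(-21904 - 531\right) + 500\right) = -2 + \left(-22435 + 500\right) = -2 - 21935 = -21937$)
$L + l \left(-438 - 224\right) = -21937 + 612 \left(-438 - 224\right) = -21937 + 612 \left(-662\right) = -21937 - 405144 = -427081$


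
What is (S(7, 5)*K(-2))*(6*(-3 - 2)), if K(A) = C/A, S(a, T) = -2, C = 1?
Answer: -30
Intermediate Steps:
K(A) = 1/A
(S(7, 5)*K(-2))*(6*(-3 - 2)) = (-2/(-2))*(6*(-3 - 2)) = (-2*(-1/2))*(6*(-5)) = 1*(-30) = -30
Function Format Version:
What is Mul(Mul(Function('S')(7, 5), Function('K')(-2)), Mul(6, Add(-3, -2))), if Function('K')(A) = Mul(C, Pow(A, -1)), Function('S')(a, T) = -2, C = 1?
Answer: -30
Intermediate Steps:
Function('K')(A) = Pow(A, -1) (Function('K')(A) = Mul(1, Pow(A, -1)) = Pow(A, -1))
Mul(Mul(Function('S')(7, 5), Function('K')(-2)), Mul(6, Add(-3, -2))) = Mul(Mul(-2, Pow(-2, -1)), Mul(6, Add(-3, -2))) = Mul(Mul(-2, Rational(-1, 2)), Mul(6, -5)) = Mul(1, -30) = -30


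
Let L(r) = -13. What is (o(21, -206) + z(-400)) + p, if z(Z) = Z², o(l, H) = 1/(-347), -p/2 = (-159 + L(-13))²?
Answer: 34988703/347 ≈ 1.0083e+5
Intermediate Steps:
p = -59168 (p = -2*(-159 - 13)² = -2*(-172)² = -2*29584 = -59168)
o(l, H) = -1/347
(o(21, -206) + z(-400)) + p = (-1/347 + (-400)²) - 59168 = (-1/347 + 160000) - 59168 = 55519999/347 - 59168 = 34988703/347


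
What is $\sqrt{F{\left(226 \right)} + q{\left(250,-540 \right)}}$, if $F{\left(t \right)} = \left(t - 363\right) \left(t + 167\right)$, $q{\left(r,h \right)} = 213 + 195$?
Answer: $3 i \sqrt{5937} \approx 231.16 i$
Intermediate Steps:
$q{\left(r,h \right)} = 408$
$F{\left(t \right)} = \left(-363 + t\right) \left(167 + t\right)$
$\sqrt{F{\left(226 \right)} + q{\left(250,-540 \right)}} = \sqrt{\left(-60621 + 226^{2} - 44296\right) + 408} = \sqrt{\left(-60621 + 51076 - 44296\right) + 408} = \sqrt{-53841 + 408} = \sqrt{-53433} = 3 i \sqrt{5937}$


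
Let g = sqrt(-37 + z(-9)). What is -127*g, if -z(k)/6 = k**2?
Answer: -127*I*sqrt(523) ≈ -2904.4*I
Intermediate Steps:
z(k) = -6*k**2
g = I*sqrt(523) (g = sqrt(-37 - 6*(-9)**2) = sqrt(-37 - 6*81) = sqrt(-37 - 486) = sqrt(-523) = I*sqrt(523) ≈ 22.869*I)
-127*g = -127*I*sqrt(523)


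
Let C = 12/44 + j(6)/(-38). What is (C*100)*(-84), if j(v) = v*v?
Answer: 1184400/209 ≈ 5667.0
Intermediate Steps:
j(v) = v²
C = -141/209 (C = 12/44 + 6²/(-38) = 12*(1/44) + 36*(-1/38) = 3/11 - 18/19 = -141/209 ≈ -0.67464)
(C*100)*(-84) = -141/209*100*(-84) = -14100/209*(-84) = 1184400/209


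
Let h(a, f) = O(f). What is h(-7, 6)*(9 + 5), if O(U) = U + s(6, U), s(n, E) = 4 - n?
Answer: 56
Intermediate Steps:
O(U) = -2 + U (O(U) = U + (4 - 1*6) = U + (4 - 6) = U - 2 = -2 + U)
h(a, f) = -2 + f
h(-7, 6)*(9 + 5) = (-2 + 6)*(9 + 5) = 4*14 = 56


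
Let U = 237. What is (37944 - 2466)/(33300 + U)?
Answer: 11826/11179 ≈ 1.0579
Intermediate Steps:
(37944 - 2466)/(33300 + U) = (37944 - 2466)/(33300 + 237) = 35478/33537 = 35478*(1/33537) = 11826/11179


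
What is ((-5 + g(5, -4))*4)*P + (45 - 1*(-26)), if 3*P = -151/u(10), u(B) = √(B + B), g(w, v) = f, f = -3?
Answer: 71 + 2416*√5/15 ≈ 431.16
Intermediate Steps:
g(w, v) = -3
u(B) = √2*√B (u(B) = √(2*B) = √2*√B)
P = -151*√5/30 (P = (-151*√5/10)/3 = -151*√5/30 ≈ -11.255)
((-5 + g(5, -4))*4)*P + (45 - 1*(-26)) = ((-5 - 3)*4)*(-151*√5/30) + (45 - 1*(-26)) = (-8*4)*(-151*√5/30) + (45 + 26) = -(-2416)*√5/15 + 71 = 2416*√5/15 + 71 = 71 + 2416*√5/15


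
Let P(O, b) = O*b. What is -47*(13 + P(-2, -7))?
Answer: -1269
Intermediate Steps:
-47*(13 + P(-2, -7)) = -47*(13 - 2*(-7)) = -47*(13 + 14) = -47*27 = -1269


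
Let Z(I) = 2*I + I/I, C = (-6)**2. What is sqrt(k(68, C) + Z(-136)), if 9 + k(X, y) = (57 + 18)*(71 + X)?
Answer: sqrt(10145) ≈ 100.72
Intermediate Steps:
C = 36
k(X, y) = 5316 + 75*X (k(X, y) = -9 + (57 + 18)*(71 + X) = -9 + 75*(71 + X) = -9 + (5325 + 75*X) = 5316 + 75*X)
Z(I) = 1 + 2*I (Z(I) = 2*I + 1 = 1 + 2*I)
sqrt(k(68, C) + Z(-136)) = sqrt((5316 + 75*68) + (1 + 2*(-136))) = sqrt((5316 + 5100) + (1 - 272)) = sqrt(10416 - 271) = sqrt(10145)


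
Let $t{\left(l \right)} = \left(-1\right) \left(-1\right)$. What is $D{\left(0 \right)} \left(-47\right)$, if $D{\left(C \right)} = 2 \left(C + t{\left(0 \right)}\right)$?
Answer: $-94$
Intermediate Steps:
$t{\left(l \right)} = 1$
$D{\left(C \right)} = 2 + 2 C$ ($D{\left(C \right)} = 2 \left(C + 1\right) = 2 \left(1 + C\right) = 2 + 2 C$)
$D{\left(0 \right)} \left(-47\right) = \left(2 + 2 \cdot 0\right) \left(-47\right) = \left(2 + 0\right) \left(-47\right) = 2 \left(-47\right) = -94$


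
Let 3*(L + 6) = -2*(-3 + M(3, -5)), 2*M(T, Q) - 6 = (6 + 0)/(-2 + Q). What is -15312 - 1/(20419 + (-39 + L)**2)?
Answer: -16820232049/1098500 ≈ -15312.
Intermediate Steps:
M(T, Q) = 3 + 3/(-2 + Q) (M(T, Q) = 3 + ((6 + 0)/(-2 + Q))/2 = 3 + (6/(-2 + Q))/2 = 3 + 3/(-2 + Q))
L = -40/7 (L = -6 + (-2*(-3 + 3*(-1 - 5)/(-2 - 5)))/3 = -6 + (-2*(-3 + 3*(-6)/(-7)))/3 = -6 + (-2*(-3 + 3*(-1/7)*(-6)))/3 = -6 + (-2*(-3 + 18/7))/3 = -6 + (-2*(-3/7))/3 = -6 + (1/3)*(6/7) = -6 + 2/7 = -40/7 ≈ -5.7143)
-15312 - 1/(20419 + (-39 + L)**2) = -15312 - 1/(20419 + (-39 - 40/7)**2) = -15312 - 1/(20419 + (-313/7)**2) = -15312 - 1/(20419 + 97969/49) = -15312 - 1/1098500/49 = -15312 - 1*49/1098500 = -15312 - 49/1098500 = -16820232049/1098500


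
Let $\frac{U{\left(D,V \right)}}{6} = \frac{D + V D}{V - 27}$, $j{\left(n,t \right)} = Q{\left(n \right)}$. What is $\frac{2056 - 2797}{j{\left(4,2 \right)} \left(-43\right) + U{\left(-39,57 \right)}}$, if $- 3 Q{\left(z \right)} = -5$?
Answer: $\frac{11115}{7861} \approx 1.4139$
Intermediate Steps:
$Q{\left(z \right)} = \frac{5}{3}$ ($Q{\left(z \right)} = \left(- \frac{1}{3}\right) \left(-5\right) = \frac{5}{3}$)
$j{\left(n,t \right)} = \frac{5}{3}$
$U{\left(D,V \right)} = \frac{6 \left(D + D V\right)}{-27 + V}$ ($U{\left(D,V \right)} = 6 \frac{D + V D}{V - 27} = 6 \frac{D + D V}{-27 + V} = \frac{6 \left(D + D V\right)}{-27 + V}$)
$\frac{2056 - 2797}{j{\left(4,2 \right)} \left(-43\right) + U{\left(-39,57 \right)}} = \frac{2056 - 2797}{\frac{5}{3} \left(-43\right) + 6 \left(-39\right) \frac{1}{-27 + 57} \left(1 + 57\right)} = - \frac{741}{- \frac{215}{3} + 6 \left(-39\right) \frac{1}{30} \cdot 58} = - \frac{741}{- \frac{215}{3} - \frac{2262}{5}} = - \frac{741}{- \frac{7861}{15}} = \left(-741\right) \left(- \frac{15}{7861}\right) = \frac{11115}{7861}$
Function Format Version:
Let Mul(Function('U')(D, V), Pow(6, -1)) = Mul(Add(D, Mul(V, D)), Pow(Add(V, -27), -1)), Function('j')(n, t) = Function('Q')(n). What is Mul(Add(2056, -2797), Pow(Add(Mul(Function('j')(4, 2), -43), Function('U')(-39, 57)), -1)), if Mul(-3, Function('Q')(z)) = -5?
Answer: Rational(11115, 7861) ≈ 1.4139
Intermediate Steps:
Function('Q')(z) = Rational(5, 3) (Function('Q')(z) = Mul(Rational(-1, 3), -5) = Rational(5, 3))
Function('j')(n, t) = Rational(5, 3)
Function('U')(D, V) = Mul(6, Pow(Add(-27, V), -1), Add(D, Mul(D, V))) (Function('U')(D, V) = Mul(6, Mul(Add(D, Mul(V, D)), Pow(Add(V, -27), -1))) = Mul(6, Mul(Add(D, Mul(D, V)), Pow(Add(-27, V), -1))) = Mul(6, Mul(Pow(Add(-27, V), -1), Add(D, Mul(D, V)))) = Mul(6, Pow(Add(-27, V), -1), Add(D, Mul(D, V))))
Mul(Add(2056, -2797), Pow(Add(Mul(Function('j')(4, 2), -43), Function('U')(-39, 57)), -1)) = Mul(Add(2056, -2797), Pow(Add(Mul(Rational(5, 3), -43), Mul(6, -39, Pow(Add(-27, 57), -1), Add(1, 57))), -1)) = Mul(-741, Pow(Add(Rational(-215, 3), Mul(6, -39, Pow(30, -1), 58)), -1)) = Mul(-741, Pow(Add(Rational(-215, 3), Mul(6, -39, Rational(1, 30), 58)), -1)) = Mul(-741, Pow(Add(Rational(-215, 3), Rational(-2262, 5)), -1)) = Mul(-741, Pow(Rational(-7861, 15), -1)) = Mul(-741, Rational(-15, 7861)) = Rational(11115, 7861)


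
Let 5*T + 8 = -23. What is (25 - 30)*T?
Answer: 31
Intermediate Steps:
T = -31/5 (T = -8/5 + (⅕)*(-23) = -8/5 - 23/5 = -31/5 ≈ -6.2000)
(25 - 30)*T = (25 - 30)*(-31/5) = -5*(-31/5) = 31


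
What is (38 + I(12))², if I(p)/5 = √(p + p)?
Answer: 2044 + 760*√6 ≈ 3905.6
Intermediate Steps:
I(p) = 5*√2*√p (I(p) = 5*√(p + p) = 5*√(2*p) = 5*(√2*√p) = 5*√2*√p)
(38 + I(12))² = (38 + 5*√2*√12)² = (38 + 5*√2*(2*√3))² = (38 + 10*√6)²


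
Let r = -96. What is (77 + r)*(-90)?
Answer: 1710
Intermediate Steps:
(77 + r)*(-90) = (77 - 96)*(-90) = -19*(-90) = 1710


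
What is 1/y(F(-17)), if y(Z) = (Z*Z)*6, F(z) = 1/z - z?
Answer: 289/497664 ≈ 0.00058071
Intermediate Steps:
y(Z) = 6*Z**2 (y(Z) = Z**2*6 = 6*Z**2)
1/y(F(-17)) = 1/(6*(1/(-17) - 1*(-17))**2) = 1/(6*(-1/17 + 17)**2) = 1/(6*(288/17)**2) = 1/(6*(82944/289)) = 1/(497664/289) = 289/497664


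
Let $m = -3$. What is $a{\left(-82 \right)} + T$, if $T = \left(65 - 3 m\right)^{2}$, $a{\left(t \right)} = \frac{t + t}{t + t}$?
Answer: $5477$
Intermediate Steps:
$a{\left(t \right)} = 1$ ($a{\left(t \right)} = \frac{2 t}{2 t} = 2 t \frac{1}{2 t} = 1$)
$T = 5476$ ($T = \left(65 - -9\right)^{2} = \left(65 + 9\right)^{2} = 74^{2} = 5476$)
$a{\left(-82 \right)} + T = 1 + 5476 = 5477$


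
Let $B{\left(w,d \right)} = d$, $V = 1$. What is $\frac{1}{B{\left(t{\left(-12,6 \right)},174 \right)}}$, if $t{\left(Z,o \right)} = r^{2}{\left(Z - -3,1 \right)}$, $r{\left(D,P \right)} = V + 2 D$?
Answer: $\frac{1}{174} \approx 0.0057471$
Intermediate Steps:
$r{\left(D,P \right)} = 1 + 2 D$
$t{\left(Z,o \right)} = \left(7 + 2 Z\right)^{2}$ ($t{\left(Z,o \right)} = \left(1 + 2 \left(Z - -3\right)\right)^{2} = \left(1 + 2 \left(Z + 3\right)\right)^{2} = \left(1 + 2 \left(3 + Z\right)\right)^{2} = \left(1 + \left(6 + 2 Z\right)\right)^{2} = \left(7 + 2 Z\right)^{2}$)
$\frac{1}{B{\left(t{\left(-12,6 \right)},174 \right)}} = \frac{1}{174}$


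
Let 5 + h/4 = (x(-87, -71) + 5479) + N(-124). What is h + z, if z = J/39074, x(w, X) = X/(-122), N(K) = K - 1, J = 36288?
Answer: 3643244830/170251 ≈ 21399.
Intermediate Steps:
N(K) = -1 + K
x(w, X) = -X/122 (x(w, X) = X*(-1/122) = -X/122)
z = 2592/2791 (z = 36288/39074 = 36288*(1/39074) = 2592/2791 ≈ 0.92870)
h = 1305298/61 (h = -20 + 4*((-1/122*(-71) + 5479) + (-1 - 124)) = -20 + 4*((71/122 + 5479) - 125) = -20 + 4*(668509/122 - 125) = -20 + 4*(653259/122) = -20 + 1306518/61 = 1305298/61 ≈ 21398.)
h + z = 1305298/61 + 2592/2791 = 3643244830/170251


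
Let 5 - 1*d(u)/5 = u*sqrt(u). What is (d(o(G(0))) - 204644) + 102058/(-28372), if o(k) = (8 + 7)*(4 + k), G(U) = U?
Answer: -2902776163/14186 - 600*sqrt(15) ≈ -2.0695e+5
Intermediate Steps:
o(k) = 60 + 15*k (o(k) = 15*(4 + k) = 60 + 15*k)
d(u) = 25 - 5*u**(3/2) (d(u) = 25 - 5*u*sqrt(u) = 25 - 5*u**(3/2))
(d(o(G(0))) - 204644) + 102058/(-28372) = ((25 - 5*(60 + 15*0)**(3/2)) - 204644) + 102058/(-28372) = ((25 - 5*(60 + 0)**(3/2)) - 204644) + 102058*(-1/28372) = ((25 - 600*sqrt(15)) - 204644) - 51029/14186 = (-204619 - 600*sqrt(15)) - 51029/14186 = -2902776163/14186 - 600*sqrt(15)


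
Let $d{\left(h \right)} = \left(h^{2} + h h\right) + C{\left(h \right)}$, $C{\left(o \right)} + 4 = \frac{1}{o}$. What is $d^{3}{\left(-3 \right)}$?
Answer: $\frac{68921}{27} \approx 2552.6$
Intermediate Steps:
$C{\left(o \right)} = -4 + \frac{1}{o}$
$d{\left(h \right)} = -4 + \frac{1}{h} + 2 h^{2}$ ($d{\left(h \right)} = \left(h^{2} + h h\right) - \left(4 - \frac{1}{h}\right) = \left(h^{2} + h^{2}\right) - \left(4 - \frac{1}{h}\right) = 2 h^{2} - \left(4 - \frac{1}{h}\right) = -4 + \frac{1}{h} + 2 h^{2}$)
$d^{3}{\left(-3 \right)} = \left(-4 + \frac{1}{-3} + 2 \left(-3\right)^{2}\right)^{3} = \left(-4 - \frac{1}{3} + 2 \cdot 9\right)^{3} = \left(-4 - \frac{1}{3} + 18\right)^{3} = \left(\frac{41}{3}\right)^{3} = \frac{68921}{27}$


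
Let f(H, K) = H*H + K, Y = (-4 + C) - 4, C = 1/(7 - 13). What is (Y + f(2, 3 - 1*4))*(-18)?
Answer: 93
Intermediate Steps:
C = -⅙ (C = 1/(-6) = -⅙ ≈ -0.16667)
Y = -49/6 (Y = (-4 - ⅙) - 4 = -25/6 - 4 = -49/6 ≈ -8.1667)
f(H, K) = K + H² (f(H, K) = H² + K = K + H²)
(Y + f(2, 3 - 1*4))*(-18) = (-49/6 + ((3 - 1*4) + 2²))*(-18) = (-49/6 + ((3 - 4) + 4))*(-18) = (-49/6 + (-1 + 4))*(-18) = (-49/6 + 3)*(-18) = -31/6*(-18) = 93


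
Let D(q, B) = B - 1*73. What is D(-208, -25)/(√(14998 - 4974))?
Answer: -7*√2506/358 ≈ -0.97883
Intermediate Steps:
D(q, B) = -73 + B (D(q, B) = B - 73 = -73 + B)
D(-208, -25)/(√(14998 - 4974)) = (-73 - 25)/(√(14998 - 4974)) = -98*√2506/5012 = -7*√2506/358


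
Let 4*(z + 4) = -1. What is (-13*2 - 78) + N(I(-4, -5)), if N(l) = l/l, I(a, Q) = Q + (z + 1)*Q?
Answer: -103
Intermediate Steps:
z = -17/4 (z = -4 + (1/4)*(-1) = -4 - 1/4 = -17/4 ≈ -4.2500)
I(a, Q) = -9*Q/4 (I(a, Q) = Q + (-17/4 + 1)*Q = Q - 13*Q/4 = -9*Q/4)
N(l) = 1
(-13*2 - 78) + N(I(-4, -5)) = (-13*2 - 78) + 1 = (-26 - 78) + 1 = -104 + 1 = -103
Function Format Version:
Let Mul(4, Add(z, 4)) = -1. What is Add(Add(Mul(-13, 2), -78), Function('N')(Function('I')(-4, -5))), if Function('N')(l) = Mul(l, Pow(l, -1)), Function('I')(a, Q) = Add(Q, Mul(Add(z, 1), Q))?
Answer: -103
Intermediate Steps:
z = Rational(-17, 4) (z = Add(-4, Mul(Rational(1, 4), -1)) = Add(-4, Rational(-1, 4)) = Rational(-17, 4) ≈ -4.2500)
Function('I')(a, Q) = Mul(Rational(-9, 4), Q) (Function('I')(a, Q) = Add(Q, Mul(Add(Rational(-17, 4), 1), Q)) = Add(Q, Mul(Rational(-13, 4), Q)) = Mul(Rational(-9, 4), Q))
Function('N')(l) = 1
Add(Add(Mul(-13, 2), -78), Function('N')(Function('I')(-4, -5))) = Add(Add(Mul(-13, 2), -78), 1) = Add(Add(-26, -78), 1) = Add(-104, 1) = -103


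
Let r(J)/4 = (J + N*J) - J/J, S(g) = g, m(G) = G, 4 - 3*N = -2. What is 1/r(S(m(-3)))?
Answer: -1/40 ≈ -0.025000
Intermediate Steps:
N = 2 (N = 4/3 - ⅓*(-2) = 4/3 + ⅔ = 2)
r(J) = -4 + 12*J (r(J) = 4*((J + 2*J) - J/J) = 4*(3*J - 1*1) = 4*(3*J - 1) = 4*(-1 + 3*J) = -4 + 12*J)
1/r(S(m(-3))) = 1/(-4 + 12*(-3)) = 1/(-4 - 36) = 1/(-40) = -1/40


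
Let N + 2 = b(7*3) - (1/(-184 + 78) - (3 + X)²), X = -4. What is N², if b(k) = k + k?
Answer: 18896409/11236 ≈ 1681.8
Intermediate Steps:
b(k) = 2*k
N = 4347/106 (N = -2 + (2*(7*3) - (1/(-184 + 78) - (3 - 4)²)) = -2 + (2*21 - (1/(-106) - 1*(-1)²)) = -2 + (42 - (-1/106 - 1*1)) = -2 + (42 - (-1/106 - 1)) = -2 + (42 - 1*(-107/106)) = -2 + (42 + 107/106) = -2 + 4559/106 = 4347/106 ≈ 41.009)
N² = (4347/106)² = 18896409/11236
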